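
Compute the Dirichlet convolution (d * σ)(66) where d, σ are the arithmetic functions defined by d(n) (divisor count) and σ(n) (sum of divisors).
(d * σ)(66) = 420

Divisors of 66: [1, 2, 3, 6, 11, 22, 33, 66]. For each d | 66:
  d = 1: d(1) · σ(66/1) = 1 · 144 = 144
  d = 2: d(2) · σ(66/2) = 2 · 48 = 96
  d = 3: d(3) · σ(66/3) = 2 · 36 = 72
  d = 6: d(6) · σ(66/6) = 4 · 12 = 48
  d = 11: d(11) · σ(66/11) = 2 · 12 = 24
  d = 22: d(22) · σ(66/22) = 4 · 4 = 16
  d = 33: d(33) · σ(66/33) = 4 · 3 = 12
  d = 66: d(66) · σ(66/66) = 8 · 1 = 8
Summing: (d * σ)(66) = 144 + 96 + 72 + 48 + 24 + 16 + 12 + 8 = 420.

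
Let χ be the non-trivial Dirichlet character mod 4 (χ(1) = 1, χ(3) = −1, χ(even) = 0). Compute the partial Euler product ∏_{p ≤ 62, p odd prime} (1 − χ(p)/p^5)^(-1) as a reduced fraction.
∏ = 478212334295798677259125227573990358291095208018494528428976877948999059062284551009530475199/480056794509206891424767146601704797711651986953735424570384919662551238689346859653136384000

The odd primes p ≤ 62 are [3, 5, 7, 11, 13, 17, 19, 23, 29, 31, 37, 41, 43, 47, 53, 59, 61]. For each, χ(p) = 1 if p ≡ 1 mod 4, χ(p) = −1 if p ≡ 3 mod 4. Taking (1 − χ(p)/p^5)^(-1) = p^5/(p^5 − χ(p)): (1 − (-1)/3^5)^(-1) · (1 − (1)/5^5)^(-1) · (1 − (-1)/7^5)^(-1) · (1 − (-1)/11^5)^(-1) · (1 − (1)/13^5)^(-1) · (1 − (1)/17^5)^(-1) · (1 − (-1)/19^5)^(-1) · (1 − (-1)/23^5)^(-1) · (1 − (1)/29^5)^(-1) · (1 − (-1)/31^5)^(-1) · (1 − (1)/37^5)^(-1) · (1 − (1)/41^5)^(-1) · (1 − (-1)/43^5)^(-1) · (1 − (-1)/47^5)^(-1) · (1 − (1)/53^5)^(-1) · (1 − (-1)/59^5)^(-1) · (1 − (1)/61^5)^(-1) = 478212334295798677259125227573990358291095208018494528428976877948999059062284551009530475199/480056794509206891424767146601704797711651986953735424570384919662551238689346859653136384000.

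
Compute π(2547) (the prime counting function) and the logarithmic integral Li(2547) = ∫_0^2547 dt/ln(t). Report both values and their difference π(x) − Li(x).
π(2547) = 372;  Li(2547) ≈ 385.61;  π(x) − Li(x) ≈ -13.61.

Direct count of primes ≤ 2547 gives π(2547) = 372. Numerical evaluation of the logarithmic integral gives Li(2547) ≈ 385.61. The difference π(x) − Li(x) ≈ -13.61 is typically negative for small/moderate x (Li(x) overestimates), though Littlewood's theorem shows this sign changes infinitely often.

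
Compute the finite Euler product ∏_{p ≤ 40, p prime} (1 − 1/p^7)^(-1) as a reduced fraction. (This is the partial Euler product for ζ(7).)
∏ = 390612576496222063474132638651406606464249171649995563732972174614898335928125/387378248056510136247638717957281013418108703654497719879651674737546587052032

The primes p ≤ 40 are [2, 3, 5, 7, 11, 13, 17, 19, 23, 29, 31, 37]. For each prime, (1 − 1/p^7)^(-1) = p^7 / (p^7 − 1). The product is (1 − 1/2^7)^(-1), (1 − 1/3^7)^(-1), (1 − 1/5^7)^(-1), (1 − 1/7^7)^(-1), (1 − 1/11^7)^(-1), (1 − 1/13^7)^(-1), (1 − 1/17^7)^(-1), (1 − 1/19^7)^(-1), (1 − 1/23^7)^(-1), (1 − 1/29^7)^(-1), (1 − 1/31^7)^(-1), (1 − 1/37^7)^(-1) = ∏ p^7 / (p^7 − 1) = 390612576496222063474132638651406606464249171649995563732972174614898335928125/387378248056510136247638717957281013418108703654497719879651674737546587052032.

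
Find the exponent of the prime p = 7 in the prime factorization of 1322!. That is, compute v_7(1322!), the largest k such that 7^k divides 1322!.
v_7(1322!) = 217

Legendre's formula: v_p(n!) = Σ_{k ≥ 1} ⌊n / p^k⌋. For p = 7, n = 1322, the terms are:
  ⌊1322/7^1⌋ = ⌊1322/7⌋ = 188
  ⌊1322/7^2⌋ = ⌊1322/49⌋ = 26
  ⌊1322/7^3⌋ = ⌊1322/343⌋ = 3
(the next term ⌊1322/7^4⌋ = 0, terminating the sum). Summing: v_7(1322!) = 188 + 26 + 3 = 217.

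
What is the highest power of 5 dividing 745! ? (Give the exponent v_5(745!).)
v_5(745!) = 184

Legendre's formula: v_p(n!) = Σ_{k ≥ 1} ⌊n / p^k⌋. For p = 5, n = 745, the terms are:
  ⌊745/5^1⌋ = ⌊745/5⌋ = 149
  ⌊745/5^2⌋ = ⌊745/25⌋ = 29
  ⌊745/5^3⌋ = ⌊745/125⌋ = 5
  ⌊745/5^4⌋ = ⌊745/625⌋ = 1
(the next term ⌊745/5^5⌋ = 0, terminating the sum). Summing: v_5(745!) = 149 + 29 + 5 + 1 = 184.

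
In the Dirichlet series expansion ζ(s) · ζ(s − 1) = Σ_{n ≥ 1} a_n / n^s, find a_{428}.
σ(428) = 756

In the product (Σ m^0/m^s)(Σ k / k^s) = Σ (Σ_{d | n} d) / n^s, the coefficient of 1/n^s is σ(n) = Σ_{d | n} d. For n = 428, divisors are [1, 2, 4, 107, 214, 428]; summing: σ(428) = 756.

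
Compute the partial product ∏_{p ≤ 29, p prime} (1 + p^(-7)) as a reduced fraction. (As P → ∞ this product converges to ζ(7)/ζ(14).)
∏ = 1658744036118718418963507162415104573095141861758633096704/1645110150228546948958650084059359035220017760620475653125

The primes p ≤ 29 are [2, 3, 5, 7, 11, 13, 17, 19, 23, 29]. For each, (1 + 1/p^7) = (p^7 + 1)/p^7. Multiplying these fractions over p ∈ [2, 3, 5, 7, 11, 13, 17, 19, 23, 29] gives 1658744036118718418963507162415104573095141861758633096704/1645110150228546948958650084059359035220017760620475653125. (In the limit P → ∞ this tends to ζ(7)/ζ(14).)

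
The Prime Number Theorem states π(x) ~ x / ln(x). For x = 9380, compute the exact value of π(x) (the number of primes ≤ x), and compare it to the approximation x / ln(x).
π(9380) = 1160;  x/ln(x) ≈ 1025.55;  relative error ≈ 11.59%.

Directly count primes up to 9380: π(9380) = 1160. The PNT approximation gives 9380/ln(9380) ≈ 9380/9.14634 ≈ 1025.55. Relative error (π(x) − x/ln(x)) / π(x) ≈ 11.59%; the approximation is known to undercount slightly (Li(x) is a better estimate).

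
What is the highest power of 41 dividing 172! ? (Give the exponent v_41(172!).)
v_41(172!) = 4

Legendre's formula: v_p(n!) = Σ_{k ≥ 1} ⌊n / p^k⌋. For p = 41, n = 172, the terms are:
  ⌊172/41^1⌋ = ⌊172/41⌋ = 4
(the next term ⌊172/41^2⌋ = 0, terminating the sum). Summing: v_41(172!) = 4 = 4.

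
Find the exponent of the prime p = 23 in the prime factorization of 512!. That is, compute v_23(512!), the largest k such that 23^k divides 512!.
v_23(512!) = 22

Legendre's formula: v_p(n!) = Σ_{k ≥ 1} ⌊n / p^k⌋. For p = 23, n = 512, the terms are:
  ⌊512/23^1⌋ = ⌊512/23⌋ = 22
(the next term ⌊512/23^2⌋ = 0, terminating the sum). Summing: v_23(512!) = 22 = 22.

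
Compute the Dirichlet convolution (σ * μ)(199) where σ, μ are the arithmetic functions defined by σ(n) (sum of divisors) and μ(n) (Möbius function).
(σ * μ)(199) = 199

Divisors of 199: [1, 199]. For each d | 199:
  d = 1: σ(1) · μ(199/1) = 1 · -1 = -1
  d = 199: σ(199) · μ(199/199) = 200 · 1 = 200
Summing: (σ * μ)(199) = -1 + 200 = 199.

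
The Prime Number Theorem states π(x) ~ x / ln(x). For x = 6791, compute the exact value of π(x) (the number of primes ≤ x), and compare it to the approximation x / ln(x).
π(6791) = 874;  x/ln(x) ≈ 769.66;  relative error ≈ 11.94%.

Directly count primes up to 6791: π(6791) = 874. The PNT approximation gives 6791/ln(6791) ≈ 6791/8.82335 ≈ 769.66. Relative error (π(x) − x/ln(x)) / π(x) ≈ 11.94%; the approximation is known to undercount slightly (Li(x) is a better estimate).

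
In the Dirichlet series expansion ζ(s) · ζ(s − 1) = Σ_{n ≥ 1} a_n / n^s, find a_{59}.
σ(59) = 60

In the product (Σ m^0/m^s)(Σ k / k^s) = Σ (Σ_{d | n} d) / n^s, the coefficient of 1/n^s is σ(n) = Σ_{d | n} d. For n = 59, divisors are [1, 59]; summing: σ(59) = 60.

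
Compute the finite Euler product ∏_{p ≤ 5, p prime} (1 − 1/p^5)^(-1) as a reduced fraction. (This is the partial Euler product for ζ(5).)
∏ = 3037500/2929531

The primes p ≤ 5 are [2, 3, 5]. For each prime, (1 − 1/p^5)^(-1) = p^5 / (p^5 − 1). The product is (1 − 1/2^5)^(-1), (1 − 1/3^5)^(-1), (1 − 1/5^5)^(-1) = ∏ p^5 / (p^5 − 1) = 3037500/2929531.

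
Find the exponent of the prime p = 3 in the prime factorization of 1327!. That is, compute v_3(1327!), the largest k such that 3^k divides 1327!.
v_3(1327!) = 660

Legendre's formula: v_p(n!) = Σ_{k ≥ 1} ⌊n / p^k⌋. For p = 3, n = 1327, the terms are:
  ⌊1327/3^1⌋ = ⌊1327/3⌋ = 442
  ⌊1327/3^2⌋ = ⌊1327/9⌋ = 147
  ⌊1327/3^3⌋ = ⌊1327/27⌋ = 49
  ⌊1327/3^4⌋ = ⌊1327/81⌋ = 16
  ⌊1327/3^5⌋ = ⌊1327/243⌋ = 5
  ⌊1327/3^6⌋ = ⌊1327/729⌋ = 1
(the next term ⌊1327/3^7⌋ = 0, terminating the sum). Summing: v_3(1327!) = 442 + 147 + 49 + 16 + 5 + 1 = 660.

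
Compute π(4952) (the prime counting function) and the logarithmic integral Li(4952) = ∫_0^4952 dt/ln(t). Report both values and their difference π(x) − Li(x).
π(4952) = 662;  Li(4952) ≈ 678.64;  π(x) − Li(x) ≈ -16.64.

Direct count of primes ≤ 4952 gives π(4952) = 662. Numerical evaluation of the logarithmic integral gives Li(4952) ≈ 678.64. The difference π(x) − Li(x) ≈ -16.64 is typically negative for small/moderate x (Li(x) overestimates), though Littlewood's theorem shows this sign changes infinitely often.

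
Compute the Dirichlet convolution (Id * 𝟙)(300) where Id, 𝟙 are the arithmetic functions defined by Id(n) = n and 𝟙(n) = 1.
(Id * 𝟙)(300) = 868

Divisors of 300: [1, 2, 3, 4, 5, 6, 10, 12, 15, 20, 25, 30, 50, 60, 75, 100, 150, 300]. For each d | 300:
  d = 1: Id(1) · 𝟙(300/1) = 1 · 1 = 1
  d = 2: Id(2) · 𝟙(300/2) = 2 · 1 = 2
  d = 3: Id(3) · 𝟙(300/3) = 3 · 1 = 3
  d = 4: Id(4) · 𝟙(300/4) = 4 · 1 = 4
  d = 5: Id(5) · 𝟙(300/5) = 5 · 1 = 5
  d = 6: Id(6) · 𝟙(300/6) = 6 · 1 = 6
  d = 10: Id(10) · 𝟙(300/10) = 10 · 1 = 10
  d = 12: Id(12) · 𝟙(300/12) = 12 · 1 = 12
  d = 15: Id(15) · 𝟙(300/15) = 15 · 1 = 15
  d = 20: Id(20) · 𝟙(300/20) = 20 · 1 = 20
  d = 25: Id(25) · 𝟙(300/25) = 25 · 1 = 25
  d = 30: Id(30) · 𝟙(300/30) = 30 · 1 = 30
  d = 50: Id(50) · 𝟙(300/50) = 50 · 1 = 50
  d = 60: Id(60) · 𝟙(300/60) = 60 · 1 = 60
  d = 75: Id(75) · 𝟙(300/75) = 75 · 1 = 75
  d = 100: Id(100) · 𝟙(300/100) = 100 · 1 = 100
  d = 150: Id(150) · 𝟙(300/150) = 150 · 1 = 150
  d = 300: Id(300) · 𝟙(300/300) = 300 · 1 = 300
Summing: (Id * 𝟙)(300) = 1 + 2 + 3 + 4 + 5 + 6 + 10 + 12 + 15 + 20 + 25 + 30 + 50 + 60 + 75 + 100 + 150 + 300 = 868.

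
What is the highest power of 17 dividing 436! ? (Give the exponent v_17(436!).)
v_17(436!) = 26

Legendre's formula: v_p(n!) = Σ_{k ≥ 1} ⌊n / p^k⌋. For p = 17, n = 436, the terms are:
  ⌊436/17^1⌋ = ⌊436/17⌋ = 25
  ⌊436/17^2⌋ = ⌊436/289⌋ = 1
(the next term ⌊436/17^3⌋ = 0, terminating the sum). Summing: v_17(436!) = 25 + 1 = 26.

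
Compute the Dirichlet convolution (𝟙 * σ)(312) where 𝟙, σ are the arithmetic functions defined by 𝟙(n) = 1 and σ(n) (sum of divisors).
(𝟙 * σ)(312) = 1950

Divisors of 312: [1, 2, 3, 4, 6, 8, 12, 13, 24, 26, 39, 52, 78, 104, 156, 312]. For each d | 312:
  d = 1: 𝟙(1) · σ(312/1) = 1 · 840 = 840
  d = 2: 𝟙(2) · σ(312/2) = 1 · 392 = 392
  d = 3: 𝟙(3) · σ(312/3) = 1 · 210 = 210
  d = 4: 𝟙(4) · σ(312/4) = 1 · 168 = 168
  d = 6: 𝟙(6) · σ(312/6) = 1 · 98 = 98
  d = 8: 𝟙(8) · σ(312/8) = 1 · 56 = 56
  d = 12: 𝟙(12) · σ(312/12) = 1 · 42 = 42
  d = 13: 𝟙(13) · σ(312/13) = 1 · 60 = 60
  d = 24: 𝟙(24) · σ(312/24) = 1 · 14 = 14
  d = 26: 𝟙(26) · σ(312/26) = 1 · 28 = 28
  d = 39: 𝟙(39) · σ(312/39) = 1 · 15 = 15
  d = 52: 𝟙(52) · σ(312/52) = 1 · 12 = 12
  d = 78: 𝟙(78) · σ(312/78) = 1 · 7 = 7
  d = 104: 𝟙(104) · σ(312/104) = 1 · 4 = 4
  d = 156: 𝟙(156) · σ(312/156) = 1 · 3 = 3
  d = 312: 𝟙(312) · σ(312/312) = 1 · 1 = 1
Summing: (𝟙 * σ)(312) = 840 + 392 + 210 + 168 + 98 + 56 + 42 + 60 + 14 + 28 + 15 + 12 + 7 + 4 + 3 + 1 = 1950.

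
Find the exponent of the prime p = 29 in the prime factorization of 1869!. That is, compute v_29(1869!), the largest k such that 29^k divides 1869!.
v_29(1869!) = 66

Legendre's formula: v_p(n!) = Σ_{k ≥ 1} ⌊n / p^k⌋. For p = 29, n = 1869, the terms are:
  ⌊1869/29^1⌋ = ⌊1869/29⌋ = 64
  ⌊1869/29^2⌋ = ⌊1869/841⌋ = 2
(the next term ⌊1869/29^3⌋ = 0, terminating the sum). Summing: v_29(1869!) = 64 + 2 = 66.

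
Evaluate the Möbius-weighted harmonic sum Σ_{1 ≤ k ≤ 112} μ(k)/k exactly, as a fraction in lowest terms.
Σ μ(k)/k = -678316192822146162262092815134314936522301/39962142402550705168325165981723972810713890

Values of μ(k) for 1 ≤ k ≤ 112: μ(1) = 1, μ(2) = -1, μ(3) = -1, μ(5) = -1, μ(6) = 1, μ(7) = -1, μ(10) = 1, μ(11) = -1, μ(13) = -1, μ(14) = 1, μ(15) = 1, μ(17) = -1, μ(19) = -1, μ(21) = 1, μ(22) = 1, μ(23) = -1, μ(26) = 1, μ(29) = -1, μ(30) = -1, μ(31) = -1, μ(33) = 1, μ(34) = 1, μ(35) = 1, μ(37) = -1, μ(38) = 1, μ(39) = 1, μ(41) = -1, μ(42) = -1, μ(43) = -1, μ(46) = 1, μ(47) = -1, μ(51) = 1, μ(53) = -1, μ(55) = 1, μ(57) = 1, μ(58) = 1, μ(59) = -1, μ(61) = -1, μ(62) = 1, μ(65) = 1, μ(66) = -1, μ(67) = -1, μ(69) = 1, μ(70) = -1, μ(71) = -1, μ(73) = -1, μ(74) = 1, μ(77) = 1, μ(78) = -1, μ(79) = -1, μ(82) = 1, μ(83) = -1, μ(85) = 1, μ(86) = 1, μ(87) = 1, μ(89) = -1, μ(91) = 1, μ(93) = 1, μ(94) = 1, μ(95) = 1, μ(97) = -1, μ(101) = -1, μ(102) = -1, μ(103) = -1, μ(105) = -1, μ(106) = 1, μ(107) = -1, μ(109) = -1, μ(110) = -1, μ(111) = 1, with μ = 0 on non-squarefree integers. Summing μ(k)/k for k where μ(k) ≠ 0 gives -678316192822146162262092815134314936522301/39962142402550705168325165981723972810713890 ≈ -0.0170. (PNT ⟺ this sum → 0 as n → ∞.)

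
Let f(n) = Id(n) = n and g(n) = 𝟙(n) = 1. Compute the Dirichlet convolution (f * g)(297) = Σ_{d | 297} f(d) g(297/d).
(Id * 𝟙)(297) = 480

Divisors of 297: [1, 3, 9, 11, 27, 33, 99, 297]. For each d | 297:
  d = 1: Id(1) · 𝟙(297/1) = 1 · 1 = 1
  d = 3: Id(3) · 𝟙(297/3) = 3 · 1 = 3
  d = 9: Id(9) · 𝟙(297/9) = 9 · 1 = 9
  d = 11: Id(11) · 𝟙(297/11) = 11 · 1 = 11
  d = 27: Id(27) · 𝟙(297/27) = 27 · 1 = 27
  d = 33: Id(33) · 𝟙(297/33) = 33 · 1 = 33
  d = 99: Id(99) · 𝟙(297/99) = 99 · 1 = 99
  d = 297: Id(297) · 𝟙(297/297) = 297 · 1 = 297
Summing: (Id * 𝟙)(297) = 1 + 3 + 9 + 11 + 27 + 33 + 99 + 297 = 480.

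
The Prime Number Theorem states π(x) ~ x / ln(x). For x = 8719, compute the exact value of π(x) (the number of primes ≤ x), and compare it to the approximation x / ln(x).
π(8719) = 1087;  x/ln(x) ≈ 960.96;  relative error ≈ 11.60%.

Directly count primes up to 8719: π(8719) = 1087. The PNT approximation gives 8719/ln(8719) ≈ 8719/9.07326 ≈ 960.96. Relative error (π(x) − x/ln(x)) / π(x) ≈ 11.60%; the approximation is known to undercount slightly (Li(x) is a better estimate).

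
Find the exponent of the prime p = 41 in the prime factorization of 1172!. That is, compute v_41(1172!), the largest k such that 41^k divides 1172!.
v_41(1172!) = 28

Legendre's formula: v_p(n!) = Σ_{k ≥ 1} ⌊n / p^k⌋. For p = 41, n = 1172, the terms are:
  ⌊1172/41^1⌋ = ⌊1172/41⌋ = 28
(the next term ⌊1172/41^2⌋ = 0, terminating the sum). Summing: v_41(1172!) = 28 = 28.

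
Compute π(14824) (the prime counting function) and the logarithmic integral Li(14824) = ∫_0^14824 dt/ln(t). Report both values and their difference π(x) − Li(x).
π(14824) = 1736;  Li(14824) ≈ 1758.31;  π(x) − Li(x) ≈ -22.31.

Direct count of primes ≤ 14824 gives π(14824) = 1736. Numerical evaluation of the logarithmic integral gives Li(14824) ≈ 1758.31. The difference π(x) − Li(x) ≈ -22.31 is typically negative for small/moderate x (Li(x) overestimates), though Littlewood's theorem shows this sign changes infinitely often.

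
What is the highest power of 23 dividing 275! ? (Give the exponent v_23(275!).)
v_23(275!) = 11

Legendre's formula: v_p(n!) = Σ_{k ≥ 1} ⌊n / p^k⌋. For p = 23, n = 275, the terms are:
  ⌊275/23^1⌋ = ⌊275/23⌋ = 11
(the next term ⌊275/23^2⌋ = 0, terminating the sum). Summing: v_23(275!) = 11 = 11.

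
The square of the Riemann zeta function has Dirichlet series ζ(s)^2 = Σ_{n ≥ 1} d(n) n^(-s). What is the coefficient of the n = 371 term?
d(371) = 4

ζ(s)^2 = (Σ 1/m^s)(Σ 1/k^s). The coefficient of 1/n^s in the product is the number of ordered pairs (m, k) with mk = n, which equals d(n). For n = 371, divisors are [1, 7, 53, 371], so d(371) = 4.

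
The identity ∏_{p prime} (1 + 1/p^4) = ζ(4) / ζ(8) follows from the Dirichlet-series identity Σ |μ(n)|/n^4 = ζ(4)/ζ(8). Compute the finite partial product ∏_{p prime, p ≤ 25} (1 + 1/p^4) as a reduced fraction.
∏ = 577447917650941187656457324944/535704058713408612067696280625

The primes p ≤ 25 are [2, 3, 5, 7, 11, 13, 17, 19, 23]. For each, (1 + 1/p^4) = (p^4 + 1)/p^4. Multiplying these fractions over p ∈ [2, 3, 5, 7, 11, 13, 17, 19, 23] gives 577447917650941187656457324944/535704058713408612067696280625. (In the limit P → ∞ this tends to ζ(4)/ζ(8).)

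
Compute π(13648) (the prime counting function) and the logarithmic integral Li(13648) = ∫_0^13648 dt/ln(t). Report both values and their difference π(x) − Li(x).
π(13648) = 1612;  Li(13648) ≈ 1635.34;  π(x) − Li(x) ≈ -23.34.

Direct count of primes ≤ 13648 gives π(13648) = 1612. Numerical evaluation of the logarithmic integral gives Li(13648) ≈ 1635.34. The difference π(x) − Li(x) ≈ -23.34 is typically negative for small/moderate x (Li(x) overestimates), though Littlewood's theorem shows this sign changes infinitely often.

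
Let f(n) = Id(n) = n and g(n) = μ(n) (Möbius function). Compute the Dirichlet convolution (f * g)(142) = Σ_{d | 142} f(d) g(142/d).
(Id * μ)(142) = 70

Divisors of 142: [1, 2, 71, 142]. For each d | 142:
  d = 1: Id(1) · μ(142/1) = 1 · 1 = 1
  d = 2: Id(2) · μ(142/2) = 2 · -1 = -2
  d = 71: Id(71) · μ(142/71) = 71 · -1 = -71
  d = 142: Id(142) · μ(142/142) = 142 · 1 = 142
Summing: (Id * μ)(142) = 1 + -2 + -71 + 142 = 70.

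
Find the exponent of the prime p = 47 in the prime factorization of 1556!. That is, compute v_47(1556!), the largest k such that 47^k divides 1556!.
v_47(1556!) = 33

Legendre's formula: v_p(n!) = Σ_{k ≥ 1} ⌊n / p^k⌋. For p = 47, n = 1556, the terms are:
  ⌊1556/47^1⌋ = ⌊1556/47⌋ = 33
(the next term ⌊1556/47^2⌋ = 0, terminating the sum). Summing: v_47(1556!) = 33 = 33.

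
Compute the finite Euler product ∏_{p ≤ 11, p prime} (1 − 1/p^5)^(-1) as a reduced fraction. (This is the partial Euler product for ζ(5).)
∏ = 20590675875/19857468221

The primes p ≤ 11 are [2, 3, 5, 7, 11]. For each prime, (1 − 1/p^5)^(-1) = p^5 / (p^5 − 1). The product is (1 − 1/2^5)^(-1), (1 − 1/3^5)^(-1), (1 − 1/5^5)^(-1), (1 − 1/7^5)^(-1), (1 − 1/11^5)^(-1) = ∏ p^5 / (p^5 − 1) = 20590675875/19857468221.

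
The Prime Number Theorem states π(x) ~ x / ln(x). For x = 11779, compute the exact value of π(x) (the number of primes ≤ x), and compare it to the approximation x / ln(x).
π(11779) = 1411;  x/ln(x) ≈ 1256.55;  relative error ≈ 10.95%.

Directly count primes up to 11779: π(11779) = 1411. The PNT approximation gives 11779/ln(11779) ≈ 11779/9.37407 ≈ 1256.55. Relative error (π(x) − x/ln(x)) / π(x) ≈ 10.95%; the approximation is known to undercount slightly (Li(x) is a better estimate).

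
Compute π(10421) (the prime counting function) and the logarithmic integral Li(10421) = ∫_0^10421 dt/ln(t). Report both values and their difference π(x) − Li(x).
π(10421) = 1274;  Li(10421) ≈ 1291.74;  π(x) − Li(x) ≈ -17.74.

Direct count of primes ≤ 10421 gives π(10421) = 1274. Numerical evaluation of the logarithmic integral gives Li(10421) ≈ 1291.74. The difference π(x) − Li(x) ≈ -17.74 is typically negative for small/moderate x (Li(x) overestimates), though Littlewood's theorem shows this sign changes infinitely often.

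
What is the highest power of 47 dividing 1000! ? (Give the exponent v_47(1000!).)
v_47(1000!) = 21

Legendre's formula: v_p(n!) = Σ_{k ≥ 1} ⌊n / p^k⌋. For p = 47, n = 1000, the terms are:
  ⌊1000/47^1⌋ = ⌊1000/47⌋ = 21
(the next term ⌊1000/47^2⌋ = 0, terminating the sum). Summing: v_47(1000!) = 21 = 21.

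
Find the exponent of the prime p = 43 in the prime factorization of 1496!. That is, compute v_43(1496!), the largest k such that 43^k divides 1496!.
v_43(1496!) = 34

Legendre's formula: v_p(n!) = Σ_{k ≥ 1} ⌊n / p^k⌋. For p = 43, n = 1496, the terms are:
  ⌊1496/43^1⌋ = ⌊1496/43⌋ = 34
(the next term ⌊1496/43^2⌋ = 0, terminating the sum). Summing: v_43(1496!) = 34 = 34.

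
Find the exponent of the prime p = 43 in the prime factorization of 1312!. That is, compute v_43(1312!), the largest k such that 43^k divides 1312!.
v_43(1312!) = 30

Legendre's formula: v_p(n!) = Σ_{k ≥ 1} ⌊n / p^k⌋. For p = 43, n = 1312, the terms are:
  ⌊1312/43^1⌋ = ⌊1312/43⌋ = 30
(the next term ⌊1312/43^2⌋ = 0, terminating the sum). Summing: v_43(1312!) = 30 = 30.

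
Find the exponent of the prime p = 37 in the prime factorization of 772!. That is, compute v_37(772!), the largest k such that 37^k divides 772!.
v_37(772!) = 20

Legendre's formula: v_p(n!) = Σ_{k ≥ 1} ⌊n / p^k⌋. For p = 37, n = 772, the terms are:
  ⌊772/37^1⌋ = ⌊772/37⌋ = 20
(the next term ⌊772/37^2⌋ = 0, terminating the sum). Summing: v_37(772!) = 20 = 20.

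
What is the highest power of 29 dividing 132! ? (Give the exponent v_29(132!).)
v_29(132!) = 4

Legendre's formula: v_p(n!) = Σ_{k ≥ 1} ⌊n / p^k⌋. For p = 29, n = 132, the terms are:
  ⌊132/29^1⌋ = ⌊132/29⌋ = 4
(the next term ⌊132/29^2⌋ = 0, terminating the sum). Summing: v_29(132!) = 4 = 4.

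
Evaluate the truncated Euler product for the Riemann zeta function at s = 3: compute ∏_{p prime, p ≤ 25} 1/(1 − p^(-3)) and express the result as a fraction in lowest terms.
∏ = 580625301352525/483109627290624

The primes p ≤ 25 are [2, 3, 5, 7, 11, 13, 17, 19, 23]. For each prime, (1 − 1/p^3)^(-1) = p^3 / (p^3 − 1). The product is (1 − 1/2^3)^(-1), (1 − 1/3^3)^(-1), (1 − 1/5^3)^(-1), (1 − 1/7^3)^(-1), (1 − 1/11^3)^(-1), (1 − 1/13^3)^(-1), (1 − 1/17^3)^(-1), (1 − 1/19^3)^(-1), (1 − 1/23^3)^(-1) = ∏ p^3 / (p^3 − 1) = 580625301352525/483109627290624.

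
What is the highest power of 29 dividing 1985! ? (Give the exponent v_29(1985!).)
v_29(1985!) = 70

Legendre's formula: v_p(n!) = Σ_{k ≥ 1} ⌊n / p^k⌋. For p = 29, n = 1985, the terms are:
  ⌊1985/29^1⌋ = ⌊1985/29⌋ = 68
  ⌊1985/29^2⌋ = ⌊1985/841⌋ = 2
(the next term ⌊1985/29^3⌋ = 0, terminating the sum). Summing: v_29(1985!) = 68 + 2 = 70.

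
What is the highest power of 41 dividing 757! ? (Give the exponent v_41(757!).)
v_41(757!) = 18

Legendre's formula: v_p(n!) = Σ_{k ≥ 1} ⌊n / p^k⌋. For p = 41, n = 757, the terms are:
  ⌊757/41^1⌋ = ⌊757/41⌋ = 18
(the next term ⌊757/41^2⌋ = 0, terminating the sum). Summing: v_41(757!) = 18 = 18.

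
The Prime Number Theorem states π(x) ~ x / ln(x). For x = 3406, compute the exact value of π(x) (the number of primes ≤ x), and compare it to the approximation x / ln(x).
π(3406) = 478;  x/ln(x) ≈ 418.77;  relative error ≈ 12.39%.

Directly count primes up to 3406: π(3406) = 478. The PNT approximation gives 3406/ln(3406) ≈ 3406/8.13329 ≈ 418.77. Relative error (π(x) − x/ln(x)) / π(x) ≈ 12.39%; the approximation is known to undercount slightly (Li(x) is a better estimate).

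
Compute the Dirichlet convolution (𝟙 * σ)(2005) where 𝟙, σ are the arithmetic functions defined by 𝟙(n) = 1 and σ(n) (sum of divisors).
(𝟙 * σ)(2005) = 2821

Divisors of 2005: [1, 5, 401, 2005]. For each d | 2005:
  d = 1: 𝟙(1) · σ(2005/1) = 1 · 2412 = 2412
  d = 5: 𝟙(5) · σ(2005/5) = 1 · 402 = 402
  d = 401: 𝟙(401) · σ(2005/401) = 1 · 6 = 6
  d = 2005: 𝟙(2005) · σ(2005/2005) = 1 · 1 = 1
Summing: (𝟙 * σ)(2005) = 2412 + 402 + 6 + 1 = 2821.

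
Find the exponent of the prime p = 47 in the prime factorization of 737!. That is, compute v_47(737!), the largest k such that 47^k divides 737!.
v_47(737!) = 15

Legendre's formula: v_p(n!) = Σ_{k ≥ 1} ⌊n / p^k⌋. For p = 47, n = 737, the terms are:
  ⌊737/47^1⌋ = ⌊737/47⌋ = 15
(the next term ⌊737/47^2⌋ = 0, terminating the sum). Summing: v_47(737!) = 15 = 15.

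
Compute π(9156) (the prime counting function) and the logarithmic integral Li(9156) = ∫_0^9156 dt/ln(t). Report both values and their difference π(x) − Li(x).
π(9156) = 1134;  Li(9156) ≈ 1154.07;  π(x) − Li(x) ≈ -20.07.

Direct count of primes ≤ 9156 gives π(9156) = 1134. Numerical evaluation of the logarithmic integral gives Li(9156) ≈ 1154.07. The difference π(x) − Li(x) ≈ -20.07 is typically negative for small/moderate x (Li(x) overestimates), though Littlewood's theorem shows this sign changes infinitely often.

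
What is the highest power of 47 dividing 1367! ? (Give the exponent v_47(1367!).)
v_47(1367!) = 29

Legendre's formula: v_p(n!) = Σ_{k ≥ 1} ⌊n / p^k⌋. For p = 47, n = 1367, the terms are:
  ⌊1367/47^1⌋ = ⌊1367/47⌋ = 29
(the next term ⌊1367/47^2⌋ = 0, terminating the sum). Summing: v_47(1367!) = 29 = 29.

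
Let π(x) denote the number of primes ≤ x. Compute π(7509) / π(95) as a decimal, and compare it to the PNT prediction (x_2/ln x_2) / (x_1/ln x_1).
π(7509)/π(95) = 951/24 ≈ 39.6250;  PNT prediction ≈ 40.3355.

π(95) = 24 and π(7509) = 951, so π(7509)/π(95) ≈ 39.6250. The PNT-predicted ratio is (7509/ln(7509)) / (95/ln(95)) ≈ 40.3355. The two agree to within a few percent, as expected.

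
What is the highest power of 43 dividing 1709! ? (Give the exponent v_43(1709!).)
v_43(1709!) = 39

Legendre's formula: v_p(n!) = Σ_{k ≥ 1} ⌊n / p^k⌋. For p = 43, n = 1709, the terms are:
  ⌊1709/43^1⌋ = ⌊1709/43⌋ = 39
(the next term ⌊1709/43^2⌋ = 0, terminating the sum). Summing: v_43(1709!) = 39 = 39.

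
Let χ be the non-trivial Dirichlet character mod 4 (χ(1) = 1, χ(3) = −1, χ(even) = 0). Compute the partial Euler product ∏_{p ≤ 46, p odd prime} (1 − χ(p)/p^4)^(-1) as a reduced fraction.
∏ = 86895436242675250318069981336761703653427013/87866829265048200003921257481906011724840960

The odd primes p ≤ 46 are [3, 5, 7, 11, 13, 17, 19, 23, 29, 31, 37, 41, 43]. For each, χ(p) = 1 if p ≡ 1 mod 4, χ(p) = −1 if p ≡ 3 mod 4. Taking (1 − χ(p)/p^4)^(-1) = p^4/(p^4 − χ(p)): (1 − (-1)/3^4)^(-1) · (1 − (1)/5^4)^(-1) · (1 − (-1)/7^4)^(-1) · (1 − (-1)/11^4)^(-1) · (1 − (1)/13^4)^(-1) · (1 − (1)/17^4)^(-1) · (1 − (-1)/19^4)^(-1) · (1 − (-1)/23^4)^(-1) · (1 − (1)/29^4)^(-1) · (1 − (-1)/31^4)^(-1) · (1 − (1)/37^4)^(-1) · (1 − (1)/41^4)^(-1) · (1 − (-1)/43^4)^(-1) = 86895436242675250318069981336761703653427013/87866829265048200003921257481906011724840960.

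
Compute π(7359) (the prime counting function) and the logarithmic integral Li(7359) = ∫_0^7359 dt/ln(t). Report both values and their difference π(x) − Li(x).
π(7359) = 937;  Li(7359) ≈ 954.76;  π(x) − Li(x) ≈ -17.76.

Direct count of primes ≤ 7359 gives π(7359) = 937. Numerical evaluation of the logarithmic integral gives Li(7359) ≈ 954.76. The difference π(x) − Li(x) ≈ -17.76 is typically negative for small/moderate x (Li(x) overestimates), though Littlewood's theorem shows this sign changes infinitely often.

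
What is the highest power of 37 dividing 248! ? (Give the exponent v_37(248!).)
v_37(248!) = 6

Legendre's formula: v_p(n!) = Σ_{k ≥ 1} ⌊n / p^k⌋. For p = 37, n = 248, the terms are:
  ⌊248/37^1⌋ = ⌊248/37⌋ = 6
(the next term ⌊248/37^2⌋ = 0, terminating the sum). Summing: v_37(248!) = 6 = 6.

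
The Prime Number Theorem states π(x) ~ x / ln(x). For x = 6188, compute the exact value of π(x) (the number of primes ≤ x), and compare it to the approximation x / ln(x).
π(6188) = 804;  x/ln(x) ≈ 708.79;  relative error ≈ 11.84%.

Directly count primes up to 6188: π(6188) = 804. The PNT approximation gives 6188/ln(6188) ≈ 6188/8.73037 ≈ 708.79. Relative error (π(x) − x/ln(x)) / π(x) ≈ 11.84%; the approximation is known to undercount slightly (Li(x) is a better estimate).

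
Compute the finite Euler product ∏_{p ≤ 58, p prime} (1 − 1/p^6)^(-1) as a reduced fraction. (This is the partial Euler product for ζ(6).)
∏ = 16399916697843255011967930971578711261087839227653922144798329822985430357794635/16120340632419383592544649060829667066167081196619966516987203957241678930116608

The primes p ≤ 58 are [2, 3, 5, 7, 11, 13, 17, 19, 23, 29, 31, 37, 41, 43, 47, 53]. For each prime, (1 − 1/p^6)^(-1) = p^6 / (p^6 − 1). The product is (1 − 1/2^6)^(-1), (1 − 1/3^6)^(-1), (1 − 1/5^6)^(-1), (1 − 1/7^6)^(-1), (1 − 1/11^6)^(-1), (1 − 1/13^6)^(-1), (1 − 1/17^6)^(-1), (1 − 1/19^6)^(-1), (1 − 1/23^6)^(-1), (1 − 1/29^6)^(-1), (1 − 1/31^6)^(-1), (1 − 1/37^6)^(-1), (1 − 1/41^6)^(-1), (1 − 1/43^6)^(-1), (1 − 1/47^6)^(-1), (1 − 1/53^6)^(-1) = ∏ p^6 / (p^6 − 1) = 16399916697843255011967930971578711261087839227653922144798329822985430357794635/16120340632419383592544649060829667066167081196619966516987203957241678930116608.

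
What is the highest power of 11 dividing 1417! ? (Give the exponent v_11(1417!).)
v_11(1417!) = 140

Legendre's formula: v_p(n!) = Σ_{k ≥ 1} ⌊n / p^k⌋. For p = 11, n = 1417, the terms are:
  ⌊1417/11^1⌋ = ⌊1417/11⌋ = 128
  ⌊1417/11^2⌋ = ⌊1417/121⌋ = 11
  ⌊1417/11^3⌋ = ⌊1417/1331⌋ = 1
(the next term ⌊1417/11^4⌋ = 0, terminating the sum). Summing: v_11(1417!) = 128 + 11 + 1 = 140.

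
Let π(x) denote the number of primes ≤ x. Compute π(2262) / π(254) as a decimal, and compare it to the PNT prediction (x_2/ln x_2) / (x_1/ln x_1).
π(2262)/π(254) = 335/54 ≈ 6.2037;  PNT prediction ≈ 6.3844.

π(254) = 54 and π(2262) = 335, so π(2262)/π(254) ≈ 6.2037. The PNT-predicted ratio is (2262/ln(2262)) / (254/ln(254)) ≈ 6.3844. The two agree to within a few percent, as expected.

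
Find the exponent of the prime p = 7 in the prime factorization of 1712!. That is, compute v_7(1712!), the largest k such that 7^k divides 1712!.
v_7(1712!) = 282

Legendre's formula: v_p(n!) = Σ_{k ≥ 1} ⌊n / p^k⌋. For p = 7, n = 1712, the terms are:
  ⌊1712/7^1⌋ = ⌊1712/7⌋ = 244
  ⌊1712/7^2⌋ = ⌊1712/49⌋ = 34
  ⌊1712/7^3⌋ = ⌊1712/343⌋ = 4
(the next term ⌊1712/7^4⌋ = 0, terminating the sum). Summing: v_7(1712!) = 244 + 34 + 4 = 282.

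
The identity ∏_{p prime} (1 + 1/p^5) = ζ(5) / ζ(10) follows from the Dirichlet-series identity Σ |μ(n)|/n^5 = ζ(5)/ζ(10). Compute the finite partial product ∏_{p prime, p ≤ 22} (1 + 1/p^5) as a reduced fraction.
∏ = 405833785877367637916288/391770333462674252324875

The primes p ≤ 22 are [2, 3, 5, 7, 11, 13, 17, 19]. For each, (1 + 1/p^5) = (p^5 + 1)/p^5. Multiplying these fractions over p ∈ [2, 3, 5, 7, 11, 13, 17, 19] gives 405833785877367637916288/391770333462674252324875. (In the limit P → ∞ this tends to ζ(5)/ζ(10).)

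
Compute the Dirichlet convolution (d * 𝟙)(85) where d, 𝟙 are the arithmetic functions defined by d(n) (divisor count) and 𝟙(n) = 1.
(d * 𝟙)(85) = 9

Divisors of 85: [1, 5, 17, 85]. For each d | 85:
  d = 1: d(1) · 𝟙(85/1) = 1 · 1 = 1
  d = 5: d(5) · 𝟙(85/5) = 2 · 1 = 2
  d = 17: d(17) · 𝟙(85/17) = 2 · 1 = 2
  d = 85: d(85) · 𝟙(85/85) = 4 · 1 = 4
Summing: (d * 𝟙)(85) = 1 + 2 + 2 + 4 = 9.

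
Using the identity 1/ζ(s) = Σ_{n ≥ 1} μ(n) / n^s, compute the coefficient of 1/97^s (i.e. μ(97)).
μ(97) = -1

Factor n = 97 = 97. μ(n) = 0 if any exponent ≥ 2 (not squarefree); otherwise μ(n) = (−1)^{ω(n)} where ω(n) is the number of distinct prime factors. Applying: μ(97) = -1.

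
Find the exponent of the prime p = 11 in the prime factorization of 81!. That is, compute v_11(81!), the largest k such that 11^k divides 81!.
v_11(81!) = 7

Legendre's formula: v_p(n!) = Σ_{k ≥ 1} ⌊n / p^k⌋. For p = 11, n = 81, the terms are:
  ⌊81/11^1⌋ = ⌊81/11⌋ = 7
(the next term ⌊81/11^2⌋ = 0, terminating the sum). Summing: v_11(81!) = 7 = 7.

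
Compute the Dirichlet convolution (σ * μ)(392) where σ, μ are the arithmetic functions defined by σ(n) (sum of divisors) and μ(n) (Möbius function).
(σ * μ)(392) = 392

Divisors of 392: [1, 2, 4, 7, 8, 14, 28, 49, 56, 98, 196, 392]. For each d | 392:
  d = 1: σ(1) · μ(392/1) = 1 · 0 = 0
  d = 2: σ(2) · μ(392/2) = 3 · 0 = 0
  d = 4: σ(4) · μ(392/4) = 7 · 0 = 0
  d = 7: σ(7) · μ(392/7) = 8 · 0 = 0
  d = 8: σ(8) · μ(392/8) = 15 · 0 = 0
  d = 14: σ(14) · μ(392/14) = 24 · 0 = 0
  d = 28: σ(28) · μ(392/28) = 56 · 1 = 56
  d = 49: σ(49) · μ(392/49) = 57 · 0 = 0
  d = 56: σ(56) · μ(392/56) = 120 · -1 = -120
  d = 98: σ(98) · μ(392/98) = 171 · 0 = 0
  d = 196: σ(196) · μ(392/196) = 399 · -1 = -399
  d = 392: σ(392) · μ(392/392) = 855 · 1 = 855
Summing: (σ * μ)(392) = 0 + 0 + 0 + 0 + 0 + 0 + 56 + 0 + -120 + 0 + -399 + 855 = 392.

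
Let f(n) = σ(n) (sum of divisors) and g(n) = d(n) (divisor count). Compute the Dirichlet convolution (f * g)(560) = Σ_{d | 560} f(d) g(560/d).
(σ * d)(560) = 7920

Divisors of 560: [1, 2, 4, 5, 7, 8, 10, 14, 16, 20, 28, 35, 40, 56, 70, 80, 112, 140, 280, 560]. For each d | 560:
  d = 1: σ(1) · d(560/1) = 1 · 20 = 20
  d = 2: σ(2) · d(560/2) = 3 · 16 = 48
  d = 4: σ(4) · d(560/4) = 7 · 12 = 84
  d = 5: σ(5) · d(560/5) = 6 · 10 = 60
  d = 7: σ(7) · d(560/7) = 8 · 10 = 80
  d = 8: σ(8) · d(560/8) = 15 · 8 = 120
  d = 10: σ(10) · d(560/10) = 18 · 8 = 144
  d = 14: σ(14) · d(560/14) = 24 · 8 = 192
  d = 16: σ(16) · d(560/16) = 31 · 4 = 124
  d = 20: σ(20) · d(560/20) = 42 · 6 = 252
  d = 28: σ(28) · d(560/28) = 56 · 6 = 336
  d = 35: σ(35) · d(560/35) = 48 · 5 = 240
  d = 40: σ(40) · d(560/40) = 90 · 4 = 360
  d = 56: σ(56) · d(560/56) = 120 · 4 = 480
  d = 70: σ(70) · d(560/70) = 144 · 4 = 576
  d = 80: σ(80) · d(560/80) = 186 · 2 = 372
  d = 112: σ(112) · d(560/112) = 248 · 2 = 496
  d = 140: σ(140) · d(560/140) = 336 · 3 = 1008
  d = 280: σ(280) · d(560/280) = 720 · 2 = 1440
  d = 560: σ(560) · d(560/560) = 1488 · 1 = 1488
Summing: (σ * d)(560) = 20 + 48 + 84 + 60 + 80 + 120 + 144 + 192 + 124 + 252 + 336 + 240 + 360 + 480 + 576 + 372 + 496 + 1008 + 1440 + 1488 = 7920.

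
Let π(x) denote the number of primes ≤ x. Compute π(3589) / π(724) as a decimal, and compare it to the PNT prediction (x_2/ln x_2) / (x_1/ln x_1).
π(3589)/π(724) = 502/128 ≈ 3.9219;  PNT prediction ≈ 3.9877.

π(724) = 128 and π(3589) = 502, so π(3589)/π(724) ≈ 3.9219. The PNT-predicted ratio is (3589/ln(3589)) / (724/ln(724)) ≈ 3.9877. The two agree to within a few percent, as expected.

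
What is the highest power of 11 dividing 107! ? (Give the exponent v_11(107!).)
v_11(107!) = 9

Legendre's formula: v_p(n!) = Σ_{k ≥ 1} ⌊n / p^k⌋. For p = 11, n = 107, the terms are:
  ⌊107/11^1⌋ = ⌊107/11⌋ = 9
(the next term ⌊107/11^2⌋ = 0, terminating the sum). Summing: v_11(107!) = 9 = 9.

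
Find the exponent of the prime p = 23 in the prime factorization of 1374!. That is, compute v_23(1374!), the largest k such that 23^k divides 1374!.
v_23(1374!) = 61

Legendre's formula: v_p(n!) = Σ_{k ≥ 1} ⌊n / p^k⌋. For p = 23, n = 1374, the terms are:
  ⌊1374/23^1⌋ = ⌊1374/23⌋ = 59
  ⌊1374/23^2⌋ = ⌊1374/529⌋ = 2
(the next term ⌊1374/23^3⌋ = 0, terminating the sum). Summing: v_23(1374!) = 59 + 2 = 61.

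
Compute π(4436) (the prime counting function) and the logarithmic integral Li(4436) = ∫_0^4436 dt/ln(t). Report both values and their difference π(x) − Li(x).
π(4436) = 602;  Li(4436) ≈ 617.60;  π(x) − Li(x) ≈ -15.60.

Direct count of primes ≤ 4436 gives π(4436) = 602. Numerical evaluation of the logarithmic integral gives Li(4436) ≈ 617.60. The difference π(x) − Li(x) ≈ -15.60 is typically negative for small/moderate x (Li(x) overestimates), though Littlewood's theorem shows this sign changes infinitely often.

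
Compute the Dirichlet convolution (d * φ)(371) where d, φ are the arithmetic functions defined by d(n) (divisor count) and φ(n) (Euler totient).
(d * φ)(371) = 432

Divisors of 371: [1, 7, 53, 371]. For each d | 371:
  d = 1: d(1) · φ(371/1) = 1 · 312 = 312
  d = 7: d(7) · φ(371/7) = 2 · 52 = 104
  d = 53: d(53) · φ(371/53) = 2 · 6 = 12
  d = 371: d(371) · φ(371/371) = 4 · 1 = 4
Summing: (d * φ)(371) = 312 + 104 + 12 + 4 = 432.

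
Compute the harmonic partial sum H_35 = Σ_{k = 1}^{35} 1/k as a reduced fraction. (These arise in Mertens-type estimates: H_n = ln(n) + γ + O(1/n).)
H_35 = 54437269998109/13127595717600

Direct summation: H_35 = 1 + 1/2 + ... + 1/35. The least common denominator is lcm(1, ..., 35) = 144403552893600; over this denominator the numerator is 144403552893600 + 72201776446800 + 48134517631200 + 36100888223400 + 28880710578720 + 24067258815600 + 20629078984800 + 18050444111700 + 16044839210400 + 14440355289360 + 13127595717600 + 12033629407800 + 11107965607200 + 10314539492400 + 9626903526240 + 9025222055850 + 8494326640800 + 8022419605200 + 7600186994400 + 7220177644680 + 6876359661600 + 6563797858800 + 6278415343200 + 6016814703900 + 5776142115744 + 5553982803600 + 5348279736800 + 5157269746200 + 4979432858400 + 4813451763120 + 4658179125600 + 4512611027925 + 4375865239200 + 4247163320400 + 4125815796960 = 598809969979199, so H_35 = 598809969979199/144403552893600; reducing by gcd(598809969979199, 144403552893600) = 11 gives 54437269998109/13127595717600 ≈ 4.14678. (The PNT-adjacent estimate ln(35) + γ ≈ 4.13256 matches within O(1/n).)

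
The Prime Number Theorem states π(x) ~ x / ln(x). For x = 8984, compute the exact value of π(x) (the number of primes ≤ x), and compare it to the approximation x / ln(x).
π(8984) = 1116;  x/ln(x) ≈ 986.91;  relative error ≈ 11.57%.

Directly count primes up to 8984: π(8984) = 1116. The PNT approximation gives 8984/ln(8984) ≈ 8984/9.10320 ≈ 986.91. Relative error (π(x) − x/ln(x)) / π(x) ≈ 11.57%; the approximation is known to undercount slightly (Li(x) is a better estimate).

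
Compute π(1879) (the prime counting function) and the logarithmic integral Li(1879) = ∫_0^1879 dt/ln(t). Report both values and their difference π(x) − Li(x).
π(1879) = 289;  Li(1879) ≈ 298.83;  π(x) − Li(x) ≈ -9.83.

Direct count of primes ≤ 1879 gives π(1879) = 289. Numerical evaluation of the logarithmic integral gives Li(1879) ≈ 298.83. The difference π(x) − Li(x) ≈ -9.83 is typically negative for small/moderate x (Li(x) overestimates), though Littlewood's theorem shows this sign changes infinitely often.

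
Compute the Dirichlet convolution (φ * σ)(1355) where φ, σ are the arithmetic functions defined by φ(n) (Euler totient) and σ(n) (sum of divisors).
(φ * σ)(1355) = 5420

Divisors of 1355: [1, 5, 271, 1355]. For each d | 1355:
  d = 1: φ(1) · σ(1355/1) = 1 · 1632 = 1632
  d = 5: φ(5) · σ(1355/5) = 4 · 272 = 1088
  d = 271: φ(271) · σ(1355/271) = 270 · 6 = 1620
  d = 1355: φ(1355) · σ(1355/1355) = 1080 · 1 = 1080
Summing: (φ * σ)(1355) = 1632 + 1088 + 1620 + 1080 = 5420.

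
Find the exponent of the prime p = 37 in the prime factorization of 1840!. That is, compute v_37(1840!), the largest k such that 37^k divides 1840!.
v_37(1840!) = 50

Legendre's formula: v_p(n!) = Σ_{k ≥ 1} ⌊n / p^k⌋. For p = 37, n = 1840, the terms are:
  ⌊1840/37^1⌋ = ⌊1840/37⌋ = 49
  ⌊1840/37^2⌋ = ⌊1840/1369⌋ = 1
(the next term ⌊1840/37^3⌋ = 0, terminating the sum). Summing: v_37(1840!) = 49 + 1 = 50.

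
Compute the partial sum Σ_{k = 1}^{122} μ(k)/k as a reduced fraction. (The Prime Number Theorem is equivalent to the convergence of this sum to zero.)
Σ μ(k)/k = -2608290726639331073360151426179268330820642/3161005464041760778814520629154366249327468699

Values of μ(k) for 1 ≤ k ≤ 122: μ(1) = 1, μ(2) = -1, μ(3) = -1, μ(5) = -1, μ(6) = 1, μ(7) = -1, μ(10) = 1, μ(11) = -1, μ(13) = -1, μ(14) = 1, μ(15) = 1, μ(17) = -1, μ(19) = -1, μ(21) = 1, μ(22) = 1, μ(23) = -1, μ(26) = 1, μ(29) = -1, μ(30) = -1, μ(31) = -1, μ(33) = 1, μ(34) = 1, μ(35) = 1, μ(37) = -1, μ(38) = 1, μ(39) = 1, μ(41) = -1, μ(42) = -1, μ(43) = -1, μ(46) = 1, μ(47) = -1, μ(51) = 1, μ(53) = -1, μ(55) = 1, μ(57) = 1, μ(58) = 1, μ(59) = -1, μ(61) = -1, μ(62) = 1, μ(65) = 1, μ(66) = -1, μ(67) = -1, μ(69) = 1, μ(70) = -1, μ(71) = -1, μ(73) = -1, μ(74) = 1, μ(77) = 1, μ(78) = -1, μ(79) = -1, μ(82) = 1, μ(83) = -1, μ(85) = 1, μ(86) = 1, μ(87) = 1, μ(89) = -1, μ(91) = 1, μ(93) = 1, μ(94) = 1, μ(95) = 1, μ(97) = -1, μ(101) = -1, μ(102) = -1, μ(103) = -1, μ(105) = -1, μ(106) = 1, μ(107) = -1, μ(109) = -1, μ(110) = -1, μ(111) = 1, μ(113) = -1, μ(114) = -1, μ(115) = 1, μ(118) = 1, μ(119) = 1, μ(122) = 1, with μ = 0 on non-squarefree integers. Summing μ(k)/k for k where μ(k) ≠ 0 gives -2608290726639331073360151426179268330820642/3161005464041760778814520629154366249327468699 ≈ -0.0008. (PNT ⟺ this sum → 0 as n → ∞.)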